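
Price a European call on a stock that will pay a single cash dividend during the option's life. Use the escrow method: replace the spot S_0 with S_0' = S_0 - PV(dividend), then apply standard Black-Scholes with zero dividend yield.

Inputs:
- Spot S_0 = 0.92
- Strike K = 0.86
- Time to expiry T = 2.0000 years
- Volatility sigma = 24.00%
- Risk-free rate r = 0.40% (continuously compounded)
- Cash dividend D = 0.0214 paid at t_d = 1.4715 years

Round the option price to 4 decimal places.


Answer: Price = 0.1422

Derivation:
PV(D) = D * exp(-r * t_d) = 0.0214 * 0.99413129 = 0.02127441
S_0' = S_0 - PV(D) = 0.9200 - 0.02127441 = 0.89872559
d1 = (ln(S_0'/K) + (r + sigma^2/2)*T) / (sigma*sqrt(T)) = 0.32304574
d2 = d1 - sigma*sqrt(T) = -0.01636552
exp(-rT) = 0.99203191
N(d1) = 0.62666970; N(d2) = 0.49347140
C = S_0' * N(d1) - K * exp(-rT) * N(d2) = 0.89872559 * 0.62666970 - 0.8600 * 0.99203191 * 0.49347140 = 0.1422


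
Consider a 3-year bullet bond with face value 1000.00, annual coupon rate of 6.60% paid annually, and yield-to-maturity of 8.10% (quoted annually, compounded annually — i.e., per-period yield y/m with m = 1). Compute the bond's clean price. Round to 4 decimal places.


Answer: Price = 961.4132

Derivation:
Coupon per period c = face * coupon_rate / m = 66.000000
Periods per year m = 1; per-period yield y/m = 0.081000
Number of cashflows N = 3
Cashflows (t years, CF_t, discount factor 1/(1+y/m)^(m*t), PV):
  t = 1.0000: CF_t = 66.000000, DF = 0.925069, PV = 61.054579
  t = 2.0000: CF_t = 66.000000, DF = 0.855753, PV = 56.479722
  t = 3.0000: CF_t = 1066.000000, DF = 0.791631, PV = 843.878890
Price P = sum_t PV_t = 961.413190


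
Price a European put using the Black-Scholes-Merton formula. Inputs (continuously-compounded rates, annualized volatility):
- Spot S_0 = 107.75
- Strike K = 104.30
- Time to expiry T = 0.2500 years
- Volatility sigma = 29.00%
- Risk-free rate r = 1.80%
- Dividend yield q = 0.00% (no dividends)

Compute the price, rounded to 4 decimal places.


d1 = (ln(S/K) + (r - q + 0.5*sigma^2) * T) / (sigma * sqrt(T)) = 0.32796460
d2 = d1 - sigma * sqrt(T) = 0.18296460
exp(-rT) = 0.99551011; exp(-qT) = 1.00000000
P = K * exp(-rT) * N(-d2) - S_0 * exp(-qT) * N(-d1)
N(-d1) = 0.37146921; N(-d2) = 0.42741290
P = 104.3000 * 0.99551011 * 0.42741290 - 107.7500 * 1.00000000 * 0.37146921 = 4.3532

Answer: Price = 4.3532


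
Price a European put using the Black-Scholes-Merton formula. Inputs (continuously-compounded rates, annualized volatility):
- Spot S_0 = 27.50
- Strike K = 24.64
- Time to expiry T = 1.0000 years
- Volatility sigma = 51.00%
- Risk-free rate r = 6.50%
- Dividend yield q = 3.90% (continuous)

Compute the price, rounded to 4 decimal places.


Answer: Price = 3.4776

Derivation:
d1 = (ln(S/K) + (r - q + 0.5*sigma^2) * T) / (sigma * sqrt(T)) = 0.52130366
d2 = d1 - sigma * sqrt(T) = 0.01130366
exp(-rT) = 0.93706746; exp(-qT) = 0.96175071
P = K * exp(-rT) * N(-d2) - S_0 * exp(-qT) * N(-d1)
N(-d1) = 0.30107763; N(-d2) = 0.49549059
P = 24.6400 * 0.93706746 * 0.49549059 - 27.5000 * 0.96175071 * 0.30107763 = 3.4776


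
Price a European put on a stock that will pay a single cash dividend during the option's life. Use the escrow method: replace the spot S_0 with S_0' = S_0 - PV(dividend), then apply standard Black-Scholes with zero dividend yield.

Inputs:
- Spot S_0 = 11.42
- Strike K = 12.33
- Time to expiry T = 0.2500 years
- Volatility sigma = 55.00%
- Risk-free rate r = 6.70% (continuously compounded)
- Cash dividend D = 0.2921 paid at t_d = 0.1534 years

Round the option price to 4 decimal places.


Answer: Price = 1.8295

Derivation:
PV(D) = D * exp(-r * t_d) = 0.2921 * 0.98977484 = 0.28911323
S_0' = S_0 - PV(D) = 11.4200 - 0.28911323 = 11.13088677
d1 = (ln(S_0'/K) + (r + sigma^2/2)*T) / (sigma*sqrt(T)) = -0.17363266
d2 = d1 - sigma*sqrt(T) = -0.44863266
exp(-rT) = 0.98338950
N(-d1) = 0.56892292; N(-d2) = 0.67315166
P = K * exp(-rT) * N(-d2) - S_0' * N(-d1) = 12.3300 * 0.98338950 * 0.67315166 - 11.13088677 * 0.56892292 = 1.8295


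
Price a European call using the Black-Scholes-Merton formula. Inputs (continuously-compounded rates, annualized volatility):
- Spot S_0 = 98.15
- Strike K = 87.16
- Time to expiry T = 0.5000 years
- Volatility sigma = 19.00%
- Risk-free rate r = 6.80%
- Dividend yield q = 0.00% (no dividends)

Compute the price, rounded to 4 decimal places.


Answer: Price = 14.6813

Derivation:
d1 = (ln(S/K) + (r - q + 0.5*sigma^2) * T) / (sigma * sqrt(T)) = 1.20413892
d2 = d1 - sigma * sqrt(T) = 1.06978863
exp(-rT) = 0.96657150; exp(-qT) = 1.00000000
C = S_0 * exp(-qT) * N(d1) - K * exp(-rT) * N(d2)
N(d1) = 0.88573205; N(d2) = 0.85764277
C = 98.1500 * 1.00000000 * 0.88573205 - 87.1600 * 0.96657150 * 0.85764277 = 14.6813


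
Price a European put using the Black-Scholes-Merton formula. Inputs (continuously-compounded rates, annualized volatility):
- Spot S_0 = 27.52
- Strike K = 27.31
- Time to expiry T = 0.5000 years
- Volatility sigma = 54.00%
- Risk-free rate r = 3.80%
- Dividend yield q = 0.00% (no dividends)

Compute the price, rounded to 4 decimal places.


d1 = (ln(S/K) + (r - q + 0.5*sigma^2) * T) / (sigma * sqrt(T)) = 0.26073928
d2 = d1 - sigma * sqrt(T) = -0.12109838
exp(-rT) = 0.98117936; exp(-qT) = 1.00000000
P = K * exp(-rT) * N(-d2) - S_0 * exp(-qT) * N(-d1)
N(-d1) = 0.39714679; N(-d2) = 0.54819344
P = 27.3100 * 0.98117936 * 0.54819344 - 27.5200 * 1.00000000 * 0.39714679 = 3.7599

Answer: Price = 3.7599


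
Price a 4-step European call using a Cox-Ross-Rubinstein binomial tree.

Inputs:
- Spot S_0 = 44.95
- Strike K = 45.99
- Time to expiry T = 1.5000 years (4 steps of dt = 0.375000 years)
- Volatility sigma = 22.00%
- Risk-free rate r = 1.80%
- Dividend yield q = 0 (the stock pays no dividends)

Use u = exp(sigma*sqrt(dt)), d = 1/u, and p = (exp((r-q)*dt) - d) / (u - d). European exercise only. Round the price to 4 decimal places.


dt = T/N = 0.375000
u = exp(sigma*sqrt(dt)) = 1.144219; d = 1/u = 0.873959
p = (exp((r-q)*dt) - d) / (u - d) = 0.491431
Discount per step: exp(-r*dt) = 0.993273
Stock lattice S(k, i) with i counting down-moves:
  k=0: S(0,0) = 44.9500
  k=1: S(1,0) = 51.4326; S(1,1) = 39.2845
  k=2: S(2,0) = 58.8502; S(2,1) = 44.9500; S(2,2) = 34.3330
  k=3: S(3,0) = 67.3375; S(3,1) = 51.4326; S(3,2) = 39.2845; S(3,3) = 30.0056
  k=4: S(4,0) = 77.0488; S(4,1) = 58.8502; S(4,2) = 44.9500; S(4,3) = 34.3330; S(4,4) = 26.2237
Terminal payoffs V(N, i) = max(S_T - K, 0):
  V(4,0) = 31.058763; V(4,1) = 12.860165; V(4,2) = 0.000000; V(4,3) = 0.000000; V(4,4) = 0.000000
Backward induction: V(k, i) = exp(-r*dt) * [p * V(k+1, i) + (1-p) * V(k+1, i+1)].
  V(3,0) = exp(-r*dt) * [p*31.058763 + (1-p)*12.860165] = 21.656839
  V(3,1) = exp(-r*dt) * [p*12.860165 + (1-p)*0.000000] = 6.277366
  V(3,2) = exp(-r*dt) * [p*0.000000 + (1-p)*0.000000] = 0.000000
  V(3,3) = exp(-r*dt) * [p*0.000000 + (1-p)*0.000000] = 0.000000
  V(2,0) = exp(-r*dt) * [p*21.656839 + (1-p)*6.277366] = 13.742239
  V(2,1) = exp(-r*dt) * [p*6.277366 + (1-p)*0.000000] = 3.064138
  V(2,2) = exp(-r*dt) * [p*0.000000 + (1-p)*0.000000] = 0.000000
  V(1,0) = exp(-r*dt) * [p*13.742239 + (1-p)*3.064138] = 8.255771
  V(1,1) = exp(-r*dt) * [p*3.064138 + (1-p)*0.000000] = 1.495682
  V(0,0) = exp(-r*dt) * [p*8.255771 + (1-p)*1.495682] = 4.785388

Answer: Price = V(0,0) = 4.7854


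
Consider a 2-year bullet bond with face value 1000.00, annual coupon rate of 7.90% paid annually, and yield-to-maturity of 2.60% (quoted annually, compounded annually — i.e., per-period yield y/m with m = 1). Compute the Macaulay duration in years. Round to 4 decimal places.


Answer: Macaulay duration = 1.9301 years

Derivation:
Coupon per period c = face * coupon_rate / m = 79.000000
Periods per year m = 1; per-period yield y/m = 0.026000
Number of cashflows N = 2
Cashflows (t years, CF_t, discount factor 1/(1+y/m)^(m*t), PV):
  t = 1.0000: CF_t = 79.000000, DF = 0.974659, PV = 76.998051
  t = 2.0000: CF_t = 1079.000000, DF = 0.949960, PV = 1025.006745
Price P = sum_t PV_t = 1102.004795
Macaulay numerator sum_t t * PV_t:
  t * PV_t at t = 1.0000: 76.998051
  t * PV_t at t = 2.0000: 2050.013489
Macaulay duration D = (sum_t t * PV_t) / P = 2127.011540 / 1102.004795 = 1.930129


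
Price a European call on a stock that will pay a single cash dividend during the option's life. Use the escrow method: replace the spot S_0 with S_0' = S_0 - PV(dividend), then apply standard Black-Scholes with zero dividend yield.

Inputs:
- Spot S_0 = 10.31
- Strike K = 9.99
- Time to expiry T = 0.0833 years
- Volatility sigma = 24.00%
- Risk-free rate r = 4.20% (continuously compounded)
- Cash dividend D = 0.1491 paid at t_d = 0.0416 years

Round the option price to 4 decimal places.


Answer: Price = 0.3930

Derivation:
PV(D) = D * exp(-r * t_d) = 0.1491 * 0.99825433 = 0.14883972
S_0' = S_0 - PV(D) = 10.3100 - 0.14883972 = 10.16116028
d1 = (ln(S_0'/K) + (r + sigma^2/2)*T) / (sigma*sqrt(T)) = 0.33039248
d2 = d1 - sigma*sqrt(T) = 0.26112430
exp(-rT) = 0.99650751
N(d1) = 0.62944829; N(d2) = 0.60300167
C = S_0' * N(d1) - K * exp(-rT) * N(d2) = 10.16116028 * 0.62944829 - 9.9900 * 0.99650751 * 0.60300167 = 0.3930


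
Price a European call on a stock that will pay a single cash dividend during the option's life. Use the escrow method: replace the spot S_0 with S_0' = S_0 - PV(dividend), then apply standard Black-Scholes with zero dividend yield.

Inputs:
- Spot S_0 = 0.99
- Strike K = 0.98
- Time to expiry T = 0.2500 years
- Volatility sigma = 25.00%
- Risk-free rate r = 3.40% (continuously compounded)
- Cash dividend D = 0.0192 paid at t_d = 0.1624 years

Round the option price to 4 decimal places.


PV(D) = D * exp(-r * t_d) = 0.0192 * 0.99449362 = 0.01909428
S_0' = S_0 - PV(D) = 0.9900 - 0.01909428 = 0.97090572
d1 = (ln(S_0'/K) + (r + sigma^2/2)*T) / (sigma*sqrt(T)) = 0.05591439
d2 = d1 - sigma*sqrt(T) = -0.06908561
exp(-rT) = 0.99153602
N(d1) = 0.52229500; N(d2) = 0.47246074
C = S_0' * N(d1) - K * exp(-rT) * N(d2) = 0.97090572 * 0.52229500 - 0.9800 * 0.99153602 * 0.47246074 = 0.0480

Answer: Price = 0.0480


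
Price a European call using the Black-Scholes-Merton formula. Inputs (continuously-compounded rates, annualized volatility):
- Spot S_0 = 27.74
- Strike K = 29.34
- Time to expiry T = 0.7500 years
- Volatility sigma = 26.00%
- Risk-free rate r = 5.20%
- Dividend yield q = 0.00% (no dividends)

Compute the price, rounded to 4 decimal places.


Answer: Price = 2.2763

Derivation:
d1 = (ln(S/K) + (r - q + 0.5*sigma^2) * T) / (sigma * sqrt(T)) = 0.03674453
d2 = d1 - sigma * sqrt(T) = -0.18842207
exp(-rT) = 0.96175071; exp(-qT) = 1.00000000
C = S_0 * exp(-qT) * N(d1) - K * exp(-rT) * N(d2)
N(d1) = 0.51465565; N(d2) = 0.42527290
C = 27.7400 * 1.00000000 * 0.51465565 - 29.3400 * 0.96175071 * 0.42527290 = 2.2763


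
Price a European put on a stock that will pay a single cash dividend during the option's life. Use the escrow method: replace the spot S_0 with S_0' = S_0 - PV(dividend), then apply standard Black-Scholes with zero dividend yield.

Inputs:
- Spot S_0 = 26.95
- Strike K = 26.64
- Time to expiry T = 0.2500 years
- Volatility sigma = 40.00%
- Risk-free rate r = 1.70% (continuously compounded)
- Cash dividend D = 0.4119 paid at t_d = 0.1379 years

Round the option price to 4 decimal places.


PV(D) = D * exp(-r * t_d) = 0.4119 * 0.99765845 = 0.41093551
S_0' = S_0 - PV(D) = 26.9500 - 0.41093551 = 26.53906449
d1 = (ln(S_0'/K) + (r + sigma^2/2)*T) / (sigma*sqrt(T)) = 0.10226967
d2 = d1 - sigma*sqrt(T) = -0.09773033
exp(-rT) = 0.99575902
N(-d1) = 0.45927132; N(-d2) = 0.53892679
P = K * exp(-rT) * N(-d2) - S_0' * N(-d1) = 26.6400 * 0.99575902 * 0.53892679 - 26.53906449 * 0.45927132 = 2.1075

Answer: Price = 2.1075


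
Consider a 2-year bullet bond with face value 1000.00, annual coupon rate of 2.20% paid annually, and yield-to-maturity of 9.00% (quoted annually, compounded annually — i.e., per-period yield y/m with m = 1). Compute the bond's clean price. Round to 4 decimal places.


Coupon per period c = face * coupon_rate / m = 22.000000
Periods per year m = 1; per-period yield y/m = 0.090000
Number of cashflows N = 2
Cashflows (t years, CF_t, discount factor 1/(1+y/m)^(m*t), PV):
  t = 1.0000: CF_t = 22.000000, DF = 0.917431, PV = 20.183486
  t = 2.0000: CF_t = 1022.000000, DF = 0.841680, PV = 860.196953
Price P = sum_t PV_t = 880.380439

Answer: Price = 880.3804


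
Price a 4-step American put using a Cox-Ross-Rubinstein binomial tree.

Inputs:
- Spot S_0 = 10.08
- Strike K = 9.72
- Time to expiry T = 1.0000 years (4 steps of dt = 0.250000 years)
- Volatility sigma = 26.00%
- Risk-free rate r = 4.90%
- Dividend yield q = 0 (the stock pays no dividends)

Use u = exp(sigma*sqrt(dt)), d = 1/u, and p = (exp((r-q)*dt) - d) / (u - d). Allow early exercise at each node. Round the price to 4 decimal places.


dt = T/N = 0.250000
u = exp(sigma*sqrt(dt)) = 1.138828; d = 1/u = 0.878095
p = (exp((r-q)*dt) - d) / (u - d) = 0.514818
Discount per step: exp(-r*dt) = 0.987825
Stock lattice S(k, i) with i counting down-moves:
  k=0: S(0,0) = 10.0800
  k=1: S(1,0) = 11.4794; S(1,1) = 8.8512
  k=2: S(2,0) = 13.0731; S(2,1) = 10.0800; S(2,2) = 7.7722
  k=3: S(3,0) = 14.8880; S(3,1) = 11.4794; S(3,2) = 8.8512; S(3,3) = 6.8247
  k=4: S(4,0) = 16.9548; S(4,1) = 13.0731; S(4,2) = 10.0800; S(4,3) = 7.7722; S(4,4) = 5.9928
Terminal payoffs V(N, i) = max(K - S_T, 0):
  V(4,0) = 0.000000; V(4,1) = 0.000000; V(4,2) = 0.000000; V(4,3) = 1.947800; V(4,4) = 3.727233
Backward induction: V(k, i) = exp(-r*dt) * [p * V(k+1, i) + (1-p) * V(k+1, i+1)]; then take max(V_cont, immediate exercise) for American.
  V(3,0) = exp(-r*dt) * [p*0.000000 + (1-p)*0.000000] = 0.000000; exercise = 0.000000; V(3,0) = max -> 0.000000
  V(3,1) = exp(-r*dt) * [p*0.000000 + (1-p)*0.000000] = 0.000000; exercise = 0.000000; V(3,1) = max -> 0.000000
  V(3,2) = exp(-r*dt) * [p*0.000000 + (1-p)*1.947800] = 0.933532; exercise = 0.868798; V(3,2) = max -> 0.933532
  V(3,3) = exp(-r*dt) * [p*1.947800 + (1-p)*3.727233] = 2.776923; exercise = 2.895267; V(3,3) = max -> 2.895267
  V(2,0) = exp(-r*dt) * [p*0.000000 + (1-p)*0.000000] = 0.000000; exercise = 0.000000; V(2,0) = max -> 0.000000
  V(2,1) = exp(-r*dt) * [p*0.000000 + (1-p)*0.933532] = 0.447419; exercise = 0.000000; V(2,1) = max -> 0.447419
  V(2,2) = exp(-r*dt) * [p*0.933532 + (1-p)*2.895267] = 1.862377; exercise = 1.947800; V(2,2) = max -> 1.947800
  V(1,0) = exp(-r*dt) * [p*0.000000 + (1-p)*0.447419] = 0.214437; exercise = 0.000000; V(1,0) = max -> 0.214437
  V(1,1) = exp(-r*dt) * [p*0.447419 + (1-p)*1.947800] = 1.161067; exercise = 0.868798; V(1,1) = max -> 1.161067
  V(0,0) = exp(-r*dt) * [p*0.214437 + (1-p)*1.161067] = 0.665522; exercise = 0.000000; V(0,0) = max -> 0.665522

Answer: Price = V(0,0) = 0.6655


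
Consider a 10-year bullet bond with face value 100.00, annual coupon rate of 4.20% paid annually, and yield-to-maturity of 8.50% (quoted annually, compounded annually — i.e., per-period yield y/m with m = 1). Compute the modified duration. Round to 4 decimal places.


Answer: Modified duration = 7.3889

Derivation:
Coupon per period c = face * coupon_rate / m = 4.200000
Periods per year m = 1; per-period yield y/m = 0.085000
Number of cashflows N = 10
Cashflows (t years, CF_t, discount factor 1/(1+y/m)^(m*t), PV):
  t = 1.0000: CF_t = 4.200000, DF = 0.921659, PV = 3.870968
  t = 2.0000: CF_t = 4.200000, DF = 0.849455, PV = 3.567712
  t = 3.0000: CF_t = 4.200000, DF = 0.782908, PV = 3.288214
  t = 4.0000: CF_t = 4.200000, DF = 0.721574, PV = 3.030612
  t = 5.0000: CF_t = 4.200000, DF = 0.665045, PV = 2.793191
  t = 6.0000: CF_t = 4.200000, DF = 0.612945, PV = 2.574369
  t = 7.0000: CF_t = 4.200000, DF = 0.564926, PV = 2.372691
  t = 8.0000: CF_t = 4.200000, DF = 0.520669, PV = 2.186812
  t = 9.0000: CF_t = 4.200000, DF = 0.479880, PV = 2.015495
  t = 10.0000: CF_t = 104.200000, DF = 0.442285, PV = 46.086140
Price P = sum_t PV_t = 71.786203
First compute Macaulay numerator sum_t t * PV_t:
  t * PV_t at t = 1.0000: 3.870968
  t * PV_t at t = 2.0000: 7.135424
  t * PV_t at t = 3.0000: 9.864642
  t * PV_t at t = 4.0000: 12.122448
  t * PV_t at t = 5.0000: 13.965954
  t * PV_t at t = 6.0000: 15.446216
  t * PV_t at t = 7.0000: 16.608835
  t * PV_t at t = 8.0000: 17.494493
  t * PV_t at t = 9.0000: 18.139452
  t * PV_t at t = 10.0000: 460.861402
Macaulay duration D = 575.509835 / 71.786203 = 8.016998
Modified duration = D / (1 + y/m) = 8.016998 / (1 + 0.085000) = 7.388938


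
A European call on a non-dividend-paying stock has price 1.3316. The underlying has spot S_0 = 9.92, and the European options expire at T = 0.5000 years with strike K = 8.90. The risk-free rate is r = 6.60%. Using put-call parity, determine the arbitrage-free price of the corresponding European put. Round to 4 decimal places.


Put-call parity: C - P = S_0 * exp(-qT) - K * exp(-rT).
S_0 * exp(-qT) = 9.9200 * 1.00000000 = 9.92000000
K * exp(-rT) = 8.9000 * 0.96753856 = 8.61109318
P = C - S*exp(-qT) + K*exp(-rT)
P = 1.3316 - 9.92000000 + 8.61109318 = 0.0227

Answer: Put price = 0.0227


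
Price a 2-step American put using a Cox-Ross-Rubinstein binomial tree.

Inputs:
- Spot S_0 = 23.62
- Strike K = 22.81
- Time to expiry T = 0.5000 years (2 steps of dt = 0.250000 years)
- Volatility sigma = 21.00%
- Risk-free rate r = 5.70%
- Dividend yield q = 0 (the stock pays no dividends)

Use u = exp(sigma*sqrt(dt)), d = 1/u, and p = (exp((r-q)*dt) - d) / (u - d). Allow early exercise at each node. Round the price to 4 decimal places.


Answer: Price = V(0,0) = 0.7470

Derivation:
dt = T/N = 0.250000
u = exp(sigma*sqrt(dt)) = 1.110711; d = 1/u = 0.900325
p = (exp((r-q)*dt) - d) / (u - d) = 0.541992
Discount per step: exp(-r*dt) = 0.985851
Stock lattice S(k, i) with i counting down-moves:
  k=0: S(0,0) = 23.6200
  k=1: S(1,0) = 26.2350; S(1,1) = 21.2657
  k=2: S(2,0) = 29.1395; S(2,1) = 23.6200; S(2,2) = 19.1460
Terminal payoffs V(N, i) = max(K - S_T, 0):
  V(2,0) = 0.000000; V(2,1) = 0.000000; V(2,2) = 3.664000
Backward induction: V(k, i) = exp(-r*dt) * [p * V(k+1, i) + (1-p) * V(k+1, i+1)]; then take max(V_cont, immediate exercise) for American.
  V(1,0) = exp(-r*dt) * [p*0.000000 + (1-p)*0.000000] = 0.000000; exercise = 0.000000; V(1,0) = max -> 0.000000
  V(1,1) = exp(-r*dt) * [p*0.000000 + (1-p)*3.664000] = 1.654399; exercise = 1.544335; V(1,1) = max -> 1.654399
  V(0,0) = exp(-r*dt) * [p*0.000000 + (1-p)*1.654399] = 0.747008; exercise = 0.000000; V(0,0) = max -> 0.747008


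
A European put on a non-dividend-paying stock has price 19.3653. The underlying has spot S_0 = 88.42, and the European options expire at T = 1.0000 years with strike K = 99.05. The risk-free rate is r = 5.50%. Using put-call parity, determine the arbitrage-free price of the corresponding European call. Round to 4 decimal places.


Answer: Call price = 14.0359

Derivation:
Put-call parity: C - P = S_0 * exp(-qT) - K * exp(-rT).
S_0 * exp(-qT) = 88.4200 * 1.00000000 = 88.42000000
K * exp(-rT) = 99.0500 * 0.94648515 = 93.74935390
C = P + S*exp(-qT) - K*exp(-rT)
C = 19.3653 + 88.42000000 - 93.74935390 = 14.0359


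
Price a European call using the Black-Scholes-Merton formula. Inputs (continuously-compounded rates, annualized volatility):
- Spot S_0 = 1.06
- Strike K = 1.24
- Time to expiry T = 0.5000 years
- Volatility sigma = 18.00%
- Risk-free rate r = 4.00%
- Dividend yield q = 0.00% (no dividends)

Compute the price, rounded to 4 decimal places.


Answer: Price = 0.0104

Derivation:
d1 = (ln(S/K) + (r - q + 0.5*sigma^2) * T) / (sigma * sqrt(T)) = -1.01149638
d2 = d1 - sigma * sqrt(T) = -1.13877561
exp(-rT) = 0.98019867; exp(-qT) = 1.00000000
C = S_0 * exp(-qT) * N(d1) - K * exp(-rT) * N(d2)
N(d1) = 0.15588946; N(d2) = 0.12739838
C = 1.0600 * 1.00000000 * 0.15588946 - 1.2400 * 0.98019867 * 0.12739838 = 0.0104


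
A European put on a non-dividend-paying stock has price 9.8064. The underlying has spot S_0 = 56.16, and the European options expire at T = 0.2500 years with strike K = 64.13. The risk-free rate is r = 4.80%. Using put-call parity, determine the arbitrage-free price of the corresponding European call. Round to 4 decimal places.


Put-call parity: C - P = S_0 * exp(-qT) - K * exp(-rT).
S_0 * exp(-qT) = 56.1600 * 1.00000000 = 56.16000000
K * exp(-rT) = 64.1300 * 0.98807171 = 63.36503895
C = P + S*exp(-qT) - K*exp(-rT)
C = 9.8064 + 56.16000000 - 63.36503895 = 2.6014

Answer: Call price = 2.6014


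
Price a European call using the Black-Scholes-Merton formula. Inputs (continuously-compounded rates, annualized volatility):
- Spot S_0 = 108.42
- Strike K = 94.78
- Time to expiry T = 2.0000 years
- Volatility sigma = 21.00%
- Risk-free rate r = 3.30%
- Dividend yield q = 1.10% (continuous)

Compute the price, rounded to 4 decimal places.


d1 = (ln(S/K) + (r - q + 0.5*sigma^2) * T) / (sigma * sqrt(T)) = 0.74937883
d2 = d1 - sigma * sqrt(T) = 0.45239398
exp(-rT) = 0.93613086; exp(-qT) = 0.97824024
C = S_0 * exp(-qT) * N(d1) - K * exp(-rT) * N(d2)
N(d1) = 0.77318555; N(d2) = 0.67450741
C = 108.4200 * 0.97824024 * 0.77318555 - 94.7800 * 0.93613086 * 0.67450741 = 22.1580

Answer: Price = 22.1580


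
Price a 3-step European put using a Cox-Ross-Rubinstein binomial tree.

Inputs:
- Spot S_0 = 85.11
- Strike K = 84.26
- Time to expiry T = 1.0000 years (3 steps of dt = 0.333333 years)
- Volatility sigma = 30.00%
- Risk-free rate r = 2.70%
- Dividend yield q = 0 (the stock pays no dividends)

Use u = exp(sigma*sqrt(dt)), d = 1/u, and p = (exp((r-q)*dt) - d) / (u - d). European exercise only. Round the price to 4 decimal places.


Answer: Price = V(0,0) = 9.3150

Derivation:
dt = T/N = 0.333333
u = exp(sigma*sqrt(dt)) = 1.189110; d = 1/u = 0.840965
p = (exp((r-q)*dt) - d) / (u - d) = 0.482775
Discount per step: exp(-r*dt) = 0.991040
Stock lattice S(k, i) with i counting down-moves:
  k=0: S(0,0) = 85.1100
  k=1: S(1,0) = 101.2051; S(1,1) = 71.5745
  k=2: S(2,0) = 120.3440; S(2,1) = 85.1100; S(2,2) = 60.1917
  k=3: S(3,0) = 143.1023; S(3,1) = 101.2051; S(3,2) = 71.5745; S(3,3) = 50.6191
Terminal payoffs V(N, i) = max(K - S_T, 0):
  V(3,0) = 0.000000; V(3,1) = 0.000000; V(3,2) = 12.685458; V(3,3) = 33.640884
Backward induction: V(k, i) = exp(-r*dt) * [p * V(k+1, i) + (1-p) * V(k+1, i+1)].
  V(2,0) = exp(-r*dt) * [p*0.000000 + (1-p)*0.000000] = 0.000000
  V(2,1) = exp(-r*dt) * [p*0.000000 + (1-p)*12.685458] = 6.502454
  V(2,2) = exp(-r*dt) * [p*12.685458 + (1-p)*33.640884] = 23.313368
  V(1,0) = exp(-r*dt) * [p*0.000000 + (1-p)*6.502454] = 3.333101
  V(1,1) = exp(-r*dt) * [p*6.502454 + (1-p)*23.313368] = 15.061321
  V(0,0) = exp(-r*dt) * [p*3.333101 + (1-p)*15.061321] = 9.315020


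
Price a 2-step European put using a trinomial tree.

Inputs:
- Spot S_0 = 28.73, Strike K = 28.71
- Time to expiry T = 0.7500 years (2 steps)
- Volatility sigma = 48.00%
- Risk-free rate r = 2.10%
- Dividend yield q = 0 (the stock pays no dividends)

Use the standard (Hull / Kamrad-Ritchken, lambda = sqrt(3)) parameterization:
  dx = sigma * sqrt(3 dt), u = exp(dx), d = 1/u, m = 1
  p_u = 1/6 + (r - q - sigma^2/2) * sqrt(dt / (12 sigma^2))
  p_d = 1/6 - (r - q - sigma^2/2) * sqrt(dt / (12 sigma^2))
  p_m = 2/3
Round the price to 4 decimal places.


dt = T/N = 0.375000; dx = sigma*sqrt(3*dt) = 0.509117
u = exp(dx) = 1.663821; d = 1/u = 0.601026
p_u = 0.131974, p_m = 0.666667, p_d = 0.201359
Discount per step: exp(-r*dt) = 0.992156
Stock lattice S(k, j) with j the centered position index:
  k=0: S(0,+0) = 28.7300
  k=1: S(1,-1) = 17.2675; S(1,+0) = 28.7300; S(1,+1) = 47.8016
  k=2: S(2,-2) = 10.3782; S(2,-1) = 17.2675; S(2,+0) = 28.7300; S(2,+1) = 47.8016; S(2,+2) = 79.5333
Terminal payoffs V(N, j) = max(K - S_T, 0):
  V(2,-2) = 18.331793; V(2,-1) = 11.442520; V(2,+0) = 0.000000; V(2,+1) = 0.000000; V(2,+2) = 0.000000
Backward induction: V(k, j) = exp(-r*dt) * [p_u * V(k+1, j+1) + p_m * V(k+1, j) + p_d * V(k+1, j-1)]
  V(1,-1) = exp(-r*dt) * [p_u*0.000000 + p_m*11.442520 + p_d*18.331793] = 11.230828
  V(1,+0) = exp(-r*dt) * [p_u*0.000000 + p_m*0.000000 + p_d*11.442520] = 2.285982
  V(1,+1) = exp(-r*dt) * [p_u*0.000000 + p_m*0.000000 + p_d*0.000000] = 0.000000
  V(0,+0) = exp(-r*dt) * [p_u*0.000000 + p_m*2.285982 + p_d*11.230828] = 3.755724

Answer: Price = V(0,0) = 3.7557


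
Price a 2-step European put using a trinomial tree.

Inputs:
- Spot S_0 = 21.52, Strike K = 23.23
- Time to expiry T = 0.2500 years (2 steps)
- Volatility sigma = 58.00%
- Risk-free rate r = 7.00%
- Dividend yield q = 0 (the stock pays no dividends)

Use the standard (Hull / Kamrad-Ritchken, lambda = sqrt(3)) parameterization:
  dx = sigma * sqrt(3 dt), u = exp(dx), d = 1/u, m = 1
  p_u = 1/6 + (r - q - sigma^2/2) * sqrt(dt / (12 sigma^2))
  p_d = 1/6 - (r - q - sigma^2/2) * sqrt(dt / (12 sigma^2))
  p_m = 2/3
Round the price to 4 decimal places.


dt = T/N = 0.125000; dx = sigma*sqrt(3*dt) = 0.355176
u = exp(dx) = 1.426432; d = 1/u = 0.701050
p_u = 0.149387, p_m = 0.666667, p_d = 0.183947
Discount per step: exp(-r*dt) = 0.991288
Stock lattice S(k, j) with j the centered position index:
  k=0: S(0,+0) = 21.5200
  k=1: S(1,-1) = 15.0866; S(1,+0) = 21.5200; S(1,+1) = 30.6968
  k=2: S(2,-2) = 10.5765; S(2,-1) = 15.0866; S(2,+0) = 21.5200; S(2,+1) = 30.6968; S(2,+2) = 43.7869
Terminal payoffs V(N, j) = max(K - S_T, 0):
  V(2,-2) = 12.653541; V(2,-1) = 8.143403; V(2,+0) = 1.710000; V(2,+1) = 0.000000; V(2,+2) = 0.000000
Backward induction: V(k, j) = exp(-r*dt) * [p_u * V(k+1, j+1) + p_m * V(k+1, j) + p_d * V(k+1, j-1)]
  V(1,-1) = exp(-r*dt) * [p_u*1.710000 + p_m*8.143403 + p_d*12.653541] = 7.942166
  V(1,+0) = exp(-r*dt) * [p_u*0.000000 + p_m*1.710000 + p_d*8.143403] = 2.614972
  V(1,+1) = exp(-r*dt) * [p_u*0.000000 + p_m*0.000000 + p_d*1.710000] = 0.311809
  V(0,+0) = exp(-r*dt) * [p_u*0.311809 + p_m*2.614972 + p_d*7.942166] = 3.222510

Answer: Price = V(0,0) = 3.2225


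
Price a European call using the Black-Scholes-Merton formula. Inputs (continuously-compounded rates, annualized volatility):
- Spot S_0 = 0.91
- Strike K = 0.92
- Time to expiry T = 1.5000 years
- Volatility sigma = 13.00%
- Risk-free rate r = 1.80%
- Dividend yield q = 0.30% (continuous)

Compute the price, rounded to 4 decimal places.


Answer: Price = 0.0625

Derivation:
d1 = (ln(S/K) + (r - q + 0.5*sigma^2) * T) / (sigma * sqrt(T)) = 0.15228245
d2 = d1 - sigma * sqrt(T) = -0.00693438
exp(-rT) = 0.97336124; exp(-qT) = 0.99551011
C = S_0 * exp(-qT) * N(d1) - K * exp(-rT) * N(d2)
N(d1) = 0.56051792; N(d2) = 0.49723360
C = 0.9100 * 0.99551011 * 0.56051792 - 0.9200 * 0.97336124 * 0.49723360 = 0.0625


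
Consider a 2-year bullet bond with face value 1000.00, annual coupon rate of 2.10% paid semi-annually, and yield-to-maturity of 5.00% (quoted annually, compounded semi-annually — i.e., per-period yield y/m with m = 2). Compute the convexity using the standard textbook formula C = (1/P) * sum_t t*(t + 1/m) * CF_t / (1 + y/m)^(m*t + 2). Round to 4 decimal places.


Answer: Convexity = 4.6578

Derivation:
Coupon per period c = face * coupon_rate / m = 10.500000
Periods per year m = 2; per-period yield y/m = 0.025000
Number of cashflows N = 4
Cashflows (t years, CF_t, discount factor 1/(1+y/m)^(m*t), PV):
  t = 0.5000: CF_t = 10.500000, DF = 0.975610, PV = 10.243902
  t = 1.0000: CF_t = 10.500000, DF = 0.951814, PV = 9.994051
  t = 1.5000: CF_t = 10.500000, DF = 0.928599, PV = 9.750294
  t = 2.0000: CF_t = 1010.500000, DF = 0.905951, PV = 915.463127
Price P = sum_t PV_t = 945.451374
Convexity numerator sum_t t*(t + 1/m) * CF_t / (1+y/m)^(m*t + 2):
  t = 0.5000: term = 4.875147
  t = 1.0000: term = 14.268723
  t = 1.5000: term = 27.841410
  t = 2.0000: term = 4356.754915
Convexity = (1/P) * sum = 4403.740195 / 945.451374 = 4.657818


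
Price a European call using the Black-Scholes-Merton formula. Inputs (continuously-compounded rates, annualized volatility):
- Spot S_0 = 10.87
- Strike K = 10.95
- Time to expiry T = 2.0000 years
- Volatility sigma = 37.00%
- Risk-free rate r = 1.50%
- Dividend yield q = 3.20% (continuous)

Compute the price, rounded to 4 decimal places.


d1 = (ln(S/K) + (r - q + 0.5*sigma^2) * T) / (sigma * sqrt(T)) = 0.18263851
d2 = d1 - sigma * sqrt(T) = -0.34062051
exp(-rT) = 0.97044553; exp(-qT) = 0.93800500
C = S_0 * exp(-qT) * N(d1) - K * exp(-rT) * N(d2)
N(d1) = 0.57245917; N(d2) = 0.36669464
C = 10.8700 * 0.93800500 * 0.57245917 - 10.9500 * 0.97044553 * 0.36669464 = 1.9402

Answer: Price = 1.9402


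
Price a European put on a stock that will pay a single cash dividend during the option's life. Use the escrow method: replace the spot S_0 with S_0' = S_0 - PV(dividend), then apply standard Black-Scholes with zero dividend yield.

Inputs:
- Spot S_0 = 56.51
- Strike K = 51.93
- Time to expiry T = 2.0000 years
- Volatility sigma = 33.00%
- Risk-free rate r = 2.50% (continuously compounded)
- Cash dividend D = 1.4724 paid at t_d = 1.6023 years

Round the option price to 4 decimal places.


PV(D) = D * exp(-r * t_d) = 1.4724 * 0.96073420 = 1.41458503
S_0' = S_0 - PV(D) = 56.5100 - 1.41458503 = 55.09541497
d1 = (ln(S_0'/K) + (r + sigma^2/2)*T) / (sigma*sqrt(T)) = 0.46726868
d2 = d1 - sigma*sqrt(T) = 0.00057820
exp(-rT) = 0.95122942
N(-d1) = 0.32015383; N(-d2) = 0.49976933
P = K * exp(-rT) * N(-d2) - S_0' * N(-d1) = 51.9300 * 0.95122942 * 0.49976933 - 55.09541497 * 0.32015383 = 7.0483

Answer: Price = 7.0483


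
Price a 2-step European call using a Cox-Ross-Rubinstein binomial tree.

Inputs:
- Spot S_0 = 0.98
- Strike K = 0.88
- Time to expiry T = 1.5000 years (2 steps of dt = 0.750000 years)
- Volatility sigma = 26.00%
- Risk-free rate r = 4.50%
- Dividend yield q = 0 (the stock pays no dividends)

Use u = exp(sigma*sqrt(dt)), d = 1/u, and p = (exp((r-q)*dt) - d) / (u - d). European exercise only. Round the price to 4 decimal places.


dt = T/N = 0.750000
u = exp(sigma*sqrt(dt)) = 1.252531; d = 1/u = 0.798383
p = (exp((r-q)*dt) - d) / (u - d) = 0.519528
Discount per step: exp(-r*dt) = 0.966813
Stock lattice S(k, i) with i counting down-moves:
  k=0: S(0,0) = 0.9800
  k=1: S(1,0) = 1.2275; S(1,1) = 0.7824
  k=2: S(2,0) = 1.5375; S(2,1) = 0.9800; S(2,2) = 0.6247
Terminal payoffs V(N, i) = max(S_T - K, 0):
  V(2,0) = 0.657458; V(2,1) = 0.100000; V(2,2) = 0.000000
Backward induction: V(k, i) = exp(-r*dt) * [p * V(k+1, i) + (1-p) * V(k+1, i+1)].
  V(1,0) = exp(-r*dt) * [p*0.657458 + (1-p)*0.100000] = 0.376685
  V(1,1) = exp(-r*dt) * [p*0.100000 + (1-p)*0.000000] = 0.050229
  V(0,0) = exp(-r*dt) * [p*0.376685 + (1-p)*0.050229] = 0.212537

Answer: Price = V(0,0) = 0.2125


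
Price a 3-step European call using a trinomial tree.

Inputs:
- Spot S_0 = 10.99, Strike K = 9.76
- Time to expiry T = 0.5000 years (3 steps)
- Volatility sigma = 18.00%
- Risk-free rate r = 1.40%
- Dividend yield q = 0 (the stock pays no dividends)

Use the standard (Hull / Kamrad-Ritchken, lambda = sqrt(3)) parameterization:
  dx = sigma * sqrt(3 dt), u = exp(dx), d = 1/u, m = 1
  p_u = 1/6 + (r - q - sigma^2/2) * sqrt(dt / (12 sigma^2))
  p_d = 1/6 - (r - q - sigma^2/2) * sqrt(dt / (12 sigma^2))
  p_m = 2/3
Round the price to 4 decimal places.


dt = T/N = 0.166667; dx = sigma*sqrt(3*dt) = 0.127279
u = exp(dx) = 1.135734; d = 1/u = 0.880488
p_u = 0.165226, p_m = 0.666667, p_d = 0.168107
Discount per step: exp(-r*dt) = 0.997669
Stock lattice S(k, j) with j the centered position index:
  k=0: S(0,+0) = 10.9900
  k=1: S(1,-1) = 9.6766; S(1,+0) = 10.9900; S(1,+1) = 12.4817
  k=2: S(2,-2) = 8.5201; S(2,-1) = 9.6766; S(2,+0) = 10.9900; S(2,+1) = 12.4817; S(2,+2) = 14.1759
  k=3: S(3,-3) = 7.5018; S(3,-2) = 8.5201; S(3,-1) = 9.6766; S(3,+0) = 10.9900; S(3,+1) = 12.4817; S(3,+2) = 14.1759; S(3,+3) = 16.1001
Terminal payoffs V(N, j) = max(S_T - K, 0):
  V(3,-3) = 0.000000; V(3,-2) = 0.000000; V(3,-1) = 0.000000; V(3,+0) = 1.230000; V(3,+1) = 2.721718; V(3,+2) = 4.415912; V(3,+3) = 6.340067
Backward induction: V(k, j) = exp(-r*dt) * [p_u * V(k+1, j+1) + p_m * V(k+1, j) + p_d * V(k+1, j-1)]
  V(2,-2) = exp(-r*dt) * [p_u*0.000000 + p_m*0.000000 + p_d*0.000000] = 0.000000
  V(2,-1) = exp(-r*dt) * [p_u*1.230000 + p_m*0.000000 + p_d*0.000000] = 0.202755
  V(2,+0) = exp(-r*dt) * [p_u*2.721718 + p_m*1.230000 + p_d*0.000000] = 1.266740
  V(2,+1) = exp(-r*dt) * [p_u*4.415912 + p_m*2.721718 + p_d*1.230000] = 2.744464
  V(2,+2) = exp(-r*dt) * [p_u*6.340067 + p_m*4.415912 + p_d*2.721718] = 4.438658
  V(1,-1) = exp(-r*dt) * [p_u*1.266740 + p_m*0.202755 + p_d*0.000000] = 0.343666
  V(1,+0) = exp(-r*dt) * [p_u*2.744464 + p_m*1.266740 + p_d*0.202755] = 1.328931
  V(1,+1) = exp(-r*dt) * [p_u*4.438658 + p_m*2.744464 + p_d*1.266740] = 2.769504
  V(0,+0) = exp(-r*dt) * [p_u*2.769504 + p_m*1.328931 + p_d*0.343666] = 1.398055

Answer: Price = V(0,0) = 1.3981


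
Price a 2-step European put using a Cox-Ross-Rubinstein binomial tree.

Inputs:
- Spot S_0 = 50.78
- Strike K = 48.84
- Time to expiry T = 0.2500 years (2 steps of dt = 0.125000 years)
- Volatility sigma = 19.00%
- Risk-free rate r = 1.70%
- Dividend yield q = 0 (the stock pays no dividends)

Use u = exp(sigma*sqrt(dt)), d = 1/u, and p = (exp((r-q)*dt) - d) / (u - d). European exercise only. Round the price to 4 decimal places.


Answer: Price = V(0,0) = 1.1105

Derivation:
dt = T/N = 0.125000
u = exp(sigma*sqrt(dt)) = 1.069483; d = 1/u = 0.935031
p = (exp((r-q)*dt) - d) / (u - d) = 0.499034
Discount per step: exp(-r*dt) = 0.997877
Stock lattice S(k, i) with i counting down-moves:
  k=0: S(0,0) = 50.7800
  k=1: S(1,0) = 54.3083; S(1,1) = 47.4809
  k=2: S(2,0) = 58.0818; S(2,1) = 50.7800; S(2,2) = 44.3961
Terminal payoffs V(N, i) = max(K - S_T, 0):
  V(2,0) = 0.000000; V(2,1) = 0.000000; V(2,2) = 4.443871
Backward induction: V(k, i) = exp(-r*dt) * [p * V(k+1, i) + (1-p) * V(k+1, i+1)].
  V(1,0) = exp(-r*dt) * [p*0.000000 + (1-p)*0.000000] = 0.000000
  V(1,1) = exp(-r*dt) * [p*0.000000 + (1-p)*4.443871] = 2.221501
  V(0,0) = exp(-r*dt) * [p*0.000000 + (1-p)*2.221501] = 1.110533


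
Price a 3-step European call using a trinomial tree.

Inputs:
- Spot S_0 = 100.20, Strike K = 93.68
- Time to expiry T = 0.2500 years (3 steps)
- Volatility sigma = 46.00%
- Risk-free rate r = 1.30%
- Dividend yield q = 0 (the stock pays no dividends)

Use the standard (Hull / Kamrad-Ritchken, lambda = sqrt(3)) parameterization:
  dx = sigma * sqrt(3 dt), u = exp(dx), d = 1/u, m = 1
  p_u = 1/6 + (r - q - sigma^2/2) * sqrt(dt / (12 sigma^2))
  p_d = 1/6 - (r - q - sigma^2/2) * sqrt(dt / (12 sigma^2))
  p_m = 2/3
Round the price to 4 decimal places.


dt = T/N = 0.083333; dx = sigma*sqrt(3*dt) = 0.230000
u = exp(dx) = 1.258600; d = 1/u = 0.794534
p_u = 0.149855, p_m = 0.666667, p_d = 0.183478
Discount per step: exp(-r*dt) = 0.998917
Stock lattice S(k, j) with j the centered position index:
  k=0: S(0,+0) = 100.2000
  k=1: S(1,-1) = 79.6123; S(1,+0) = 100.2000; S(1,+1) = 126.1117
  k=2: S(2,-2) = 63.2546; S(2,-1) = 79.6123; S(2,+0) = 100.2000; S(2,+1) = 126.1117; S(2,+2) = 158.7242
  k=3: S(3,-3) = 50.2579; S(3,-2) = 63.2546; S(3,-1) = 79.6123; S(3,+0) = 100.2000; S(3,+1) = 126.1117; S(3,+2) = 158.7242; S(3,+3) = 199.7703
Terminal payoffs V(N, j) = max(S_T - K, 0):
  V(3,-3) = 0.000000; V(3,-2) = 0.000000; V(3,-1) = 0.000000; V(3,+0) = 6.520000; V(3,+1) = 32.431721; V(3,+2) = 65.044213; V(3,+3) = 106.090296
Backward induction: V(k, j) = exp(-r*dt) * [p_u * V(k+1, j+1) + p_m * V(k+1, j) + p_d * V(k+1, j-1)]
  V(2,-2) = exp(-r*dt) * [p_u*0.000000 + p_m*0.000000 + p_d*0.000000] = 0.000000
  V(2,-1) = exp(-r*dt) * [p_u*6.520000 + p_m*0.000000 + p_d*0.000000] = 0.975997
  V(2,+0) = exp(-r*dt) * [p_u*32.431721 + p_m*6.520000 + p_d*0.000000] = 9.196756
  V(2,+1) = exp(-r*dt) * [p_u*65.044213 + p_m*32.431721 + p_d*6.520000] = 32.529372
  V(2,+2) = exp(-r*dt) * [p_u*106.090296 + p_m*65.044213 + p_d*32.431721] = 65.140886
  V(1,-1) = exp(-r*dt) * [p_u*9.196756 + p_m*0.975997 + p_d*0.000000] = 2.026649
  V(1,+0) = exp(-r*dt) * [p_u*32.529372 + p_m*9.196756 + p_d*0.975997] = 11.172826
  V(1,+1) = exp(-r*dt) * [p_u*65.140886 + p_m*32.529372 + p_d*9.196756] = 33.099468
  V(0,+0) = exp(-r*dt) * [p_u*33.099468 + p_m*11.172826 + p_d*2.026649] = 12.766682

Answer: Price = V(0,0) = 12.7667


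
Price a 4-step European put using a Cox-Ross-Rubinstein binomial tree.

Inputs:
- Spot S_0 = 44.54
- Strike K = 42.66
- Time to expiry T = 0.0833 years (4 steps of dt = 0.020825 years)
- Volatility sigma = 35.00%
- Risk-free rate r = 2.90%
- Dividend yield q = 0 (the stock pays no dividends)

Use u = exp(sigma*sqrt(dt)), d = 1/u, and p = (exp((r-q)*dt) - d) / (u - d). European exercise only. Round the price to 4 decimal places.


dt = T/N = 0.020825
u = exp(sigma*sqrt(dt)) = 1.051805; d = 1/u = 0.950746
p = (exp((r-q)*dt) - d) / (u - d) = 0.493353
Discount per step: exp(-r*dt) = 0.999396
Stock lattice S(k, i) with i counting down-moves:
  k=0: S(0,0) = 44.5400
  k=1: S(1,0) = 46.8474; S(1,1) = 42.3462
  k=2: S(2,0) = 49.2744; S(2,1) = 44.5400; S(2,2) = 40.2605
  k=3: S(3,0) = 51.8270; S(3,1) = 46.8474; S(3,2) = 42.3462; S(3,3) = 38.2775
  k=4: S(4,0) = 54.5119; S(4,1) = 49.2744; S(4,2) = 44.5400; S(4,3) = 40.2605; S(4,4) = 36.3922
Terminal payoffs V(N, i) = max(K - S_T, 0):
  V(4,0) = 0.000000; V(4,1) = 0.000000; V(4,2) = 0.000000; V(4,3) = 2.399470; V(4,4) = 6.267763
Backward induction: V(k, i) = exp(-r*dt) * [p * V(k+1, i) + (1-p) * V(k+1, i+1)].
  V(3,0) = exp(-r*dt) * [p*0.000000 + (1-p)*0.000000] = 0.000000
  V(3,1) = exp(-r*dt) * [p*0.000000 + (1-p)*0.000000] = 0.000000
  V(3,2) = exp(-r*dt) * [p*0.000000 + (1-p)*2.399470] = 1.214949
  V(3,3) = exp(-r*dt) * [p*2.399470 + (1-p)*6.267763] = 4.356696
  V(2,0) = exp(-r*dt) * [p*0.000000 + (1-p)*0.000000] = 0.000000
  V(2,1) = exp(-r*dt) * [p*0.000000 + (1-p)*1.214949] = 0.615178
  V(2,2) = exp(-r*dt) * [p*1.214949 + (1-p)*4.356696] = 2.805010
  V(1,0) = exp(-r*dt) * [p*0.000000 + (1-p)*0.615178] = 0.311490
  V(1,1) = exp(-r*dt) * [p*0.615178 + (1-p)*2.805010] = 1.723608
  V(0,0) = exp(-r*dt) * [p*0.311490 + (1-p)*1.723608] = 1.026314

Answer: Price = V(0,0) = 1.0263


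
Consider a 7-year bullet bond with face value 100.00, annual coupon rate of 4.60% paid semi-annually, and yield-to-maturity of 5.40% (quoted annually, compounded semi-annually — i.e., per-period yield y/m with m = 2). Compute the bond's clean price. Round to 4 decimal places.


Coupon per period c = face * coupon_rate / m = 2.300000
Periods per year m = 2; per-period yield y/m = 0.027000
Number of cashflows N = 14
Cashflows (t years, CF_t, discount factor 1/(1+y/m)^(m*t), PV):
  t = 0.5000: CF_t = 2.300000, DF = 0.973710, PV = 2.239533
  t = 1.0000: CF_t = 2.300000, DF = 0.948111, PV = 2.180655
  t = 1.5000: CF_t = 2.300000, DF = 0.923185, PV = 2.123325
  t = 2.0000: CF_t = 2.300000, DF = 0.898914, PV = 2.067503
  t = 2.5000: CF_t = 2.300000, DF = 0.875282, PV = 2.013148
  t = 3.0000: CF_t = 2.300000, DF = 0.852270, PV = 1.960222
  t = 3.5000: CF_t = 2.300000, DF = 0.829864, PV = 1.908687
  t = 4.0000: CF_t = 2.300000, DF = 0.808047, PV = 1.858507
  t = 4.5000: CF_t = 2.300000, DF = 0.786803, PV = 1.809647
  t = 5.0000: CF_t = 2.300000, DF = 0.766118, PV = 1.762071
  t = 5.5000: CF_t = 2.300000, DF = 0.745976, PV = 1.715746
  t = 6.0000: CF_t = 2.300000, DF = 0.726365, PV = 1.670639
  t = 6.5000: CF_t = 2.300000, DF = 0.707268, PV = 1.626717
  t = 7.0000: CF_t = 102.300000, DF = 0.688674, PV = 70.451367
Price P = sum_t PV_t = 95.387765

Answer: Price = 95.3878


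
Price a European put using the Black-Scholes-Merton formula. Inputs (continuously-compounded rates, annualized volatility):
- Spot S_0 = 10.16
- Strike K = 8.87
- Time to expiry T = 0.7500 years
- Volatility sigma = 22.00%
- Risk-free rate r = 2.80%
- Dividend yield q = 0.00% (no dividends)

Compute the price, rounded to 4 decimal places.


Answer: Price = 0.2060

Derivation:
d1 = (ln(S/K) + (r - q + 0.5*sigma^2) * T) / (sigma * sqrt(T)) = 0.91816352
d2 = d1 - sigma * sqrt(T) = 0.72763793
exp(-rT) = 0.97921896; exp(-qT) = 1.00000000
P = K * exp(-rT) * N(-d2) - S_0 * exp(-qT) * N(-d1)
N(-d1) = 0.17926663; N(-d2) = 0.23341763
P = 8.8700 * 0.97921896 * 0.23341763 - 10.1600 * 1.00000000 * 0.17926663 = 0.2060


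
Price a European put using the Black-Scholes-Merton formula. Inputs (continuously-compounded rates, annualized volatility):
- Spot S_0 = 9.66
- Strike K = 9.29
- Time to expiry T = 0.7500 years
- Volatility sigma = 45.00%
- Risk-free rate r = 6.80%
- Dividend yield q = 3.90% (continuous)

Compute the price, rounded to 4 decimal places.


Answer: Price = 1.1468

Derivation:
d1 = (ln(S/K) + (r - q + 0.5*sigma^2) * T) / (sigma * sqrt(T)) = 0.35088166
d2 = d1 - sigma * sqrt(T) = -0.03882977
exp(-rT) = 0.95027867; exp(-qT) = 0.97117364
P = K * exp(-rT) * N(-d2) - S_0 * exp(-qT) * N(-d1)
N(-d1) = 0.36283856; N(-d2) = 0.51548694
P = 9.2900 * 0.95027867 * 0.51548694 - 9.6600 * 0.97117364 * 0.36283856 = 1.1468
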